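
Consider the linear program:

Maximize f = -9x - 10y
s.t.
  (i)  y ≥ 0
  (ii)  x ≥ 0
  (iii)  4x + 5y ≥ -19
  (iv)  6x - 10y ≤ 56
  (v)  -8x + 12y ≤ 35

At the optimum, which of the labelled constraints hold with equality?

Extreme points and f = -9x - 10y:
  (0, 0) → f = 0
  (28/3, 0) → f = -84
  (0, 35/12) → f = -175/6
The feasible region is unbounded (it extends along (5, 3), (3, 2)), but f strictly decreases along every unbounded feasible direction, so there is no improving ray and the maximum is attained at a vertex.

The maximum is at (0, 0). Substituting into each constraint, equality holds for (i) and (ii); the remaining constraints have slack.

(i) and (ii)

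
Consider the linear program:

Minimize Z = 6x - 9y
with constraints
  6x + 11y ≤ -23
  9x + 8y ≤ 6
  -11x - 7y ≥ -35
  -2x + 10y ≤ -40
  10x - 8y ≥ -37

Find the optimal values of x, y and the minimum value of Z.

x = -115/14, y = -79/14, minimum Z = 3/2

The feasible region is unbounded (it extends along (-4, -5), (7, -11)), but Z strictly increases along every unbounded feasible direction, so there is no improving ray and the minimum is attained at a vertex.

At the optimal vertex, -2x + 10y = -40 and 10x - 8y = -37.
Solving simultaneously gives x = -115/14, y = -79/14.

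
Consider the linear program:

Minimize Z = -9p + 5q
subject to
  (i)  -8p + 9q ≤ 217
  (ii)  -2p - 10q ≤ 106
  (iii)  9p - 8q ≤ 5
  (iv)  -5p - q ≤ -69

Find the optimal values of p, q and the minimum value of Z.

p = 1781/17, q = 1993/17, minimum Z = -6064/17

Feasible corners and Z = -9p + 5q:
  (1781/17, 1993/17) → Z = -6064/17
  (404/53, 1637/53) → Z = 4549/53
  (557/49, 596/49) → Z = -2033/49

The binding constraints are -8p + 9q = 217 and 9p - 8q = 5.
Solving simultaneously gives p = 1781/17, q = 1993/17.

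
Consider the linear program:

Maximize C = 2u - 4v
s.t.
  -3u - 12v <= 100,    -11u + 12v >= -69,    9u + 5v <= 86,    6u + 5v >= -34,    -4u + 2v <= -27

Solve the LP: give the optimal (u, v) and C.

The optimum lies where -11u + 12v = -69 and -4u + 2v = -27.
Solving simultaneously gives u = 93/13, v = 21/26.

u = 93/13, v = 21/26, maximum C = 144/13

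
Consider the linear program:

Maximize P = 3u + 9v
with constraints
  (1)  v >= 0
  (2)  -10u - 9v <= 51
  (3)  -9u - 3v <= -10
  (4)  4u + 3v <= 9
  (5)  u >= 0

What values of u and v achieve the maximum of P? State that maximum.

u = 1/5, v = 41/15, maximum P = 126/5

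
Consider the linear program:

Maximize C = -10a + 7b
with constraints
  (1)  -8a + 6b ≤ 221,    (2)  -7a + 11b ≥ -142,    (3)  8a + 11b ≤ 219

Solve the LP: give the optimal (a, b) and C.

Feasible corners and C = -10a + 7b:
  (-3283/46, -2683/46) → C = 14049/46
  (-1117/136, 440/17) → C = 17905/68
  (361/15, 397/165) → C = -36931/165

a = -3283/46, b = -2683/46, maximum C = 14049/46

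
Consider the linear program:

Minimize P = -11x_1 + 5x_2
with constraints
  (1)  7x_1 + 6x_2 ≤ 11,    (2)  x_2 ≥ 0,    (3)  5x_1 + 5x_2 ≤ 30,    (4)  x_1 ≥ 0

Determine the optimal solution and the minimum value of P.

x_1 = 11/7, x_2 = 0, minimum P = -121/7

Feasible corners and P = -11x_1 + 5x_2:
  (11/7, 0) → P = -121/7
  (0, 11/6) → P = 55/6
  (0, 0) → P = 0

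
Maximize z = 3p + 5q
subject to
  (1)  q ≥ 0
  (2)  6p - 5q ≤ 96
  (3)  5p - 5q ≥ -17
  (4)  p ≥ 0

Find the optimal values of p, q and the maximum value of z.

p = 113, q = 582/5, maximum z = 921

Corner points and z = 3p + 5q:
  (16, 0) → z = 48
  (0, 0) → z = 0
  (113, 582/5) → z = 921
  (0, 17/5) → z = 17

The optimum lies where 6p - 5q = 96 and 5p - 5q = -17.
Solving simultaneously gives p = 113, q = 582/5.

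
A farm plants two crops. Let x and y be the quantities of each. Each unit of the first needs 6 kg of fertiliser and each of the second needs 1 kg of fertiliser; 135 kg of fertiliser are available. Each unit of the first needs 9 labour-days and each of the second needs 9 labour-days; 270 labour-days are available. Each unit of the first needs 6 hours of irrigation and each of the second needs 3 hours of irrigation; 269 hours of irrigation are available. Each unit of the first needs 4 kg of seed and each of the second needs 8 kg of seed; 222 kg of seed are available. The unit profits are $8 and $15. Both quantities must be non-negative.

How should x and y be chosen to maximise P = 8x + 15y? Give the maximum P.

Extreme points and P = 8x + 15y:
  (0, 0) → P = 0
  (0, 111/4) → P = 1665/4
  (45/2, 0) → P = 180
  (21, 9) → P = 303
  (9/2, 51/2) → P = 837/2

x = 9/2, y = 51/2, maximum P = 837/2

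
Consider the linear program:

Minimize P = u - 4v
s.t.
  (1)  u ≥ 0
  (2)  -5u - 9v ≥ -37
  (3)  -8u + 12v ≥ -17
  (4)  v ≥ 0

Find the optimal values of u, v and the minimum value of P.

u = 0, v = 37/9, minimum P = -148/9

Corner points and P = u - 4v:
  (0, 37/9) → P = -148/9
  (0, 0) → P = 0
  (199/44, 211/132) → P = -247/132
  (17/8, 0) → P = 17/8

At the optimal vertex, u = 0 and -5u - 9v = -37.
Solving simultaneously gives u = 0, v = 37/9.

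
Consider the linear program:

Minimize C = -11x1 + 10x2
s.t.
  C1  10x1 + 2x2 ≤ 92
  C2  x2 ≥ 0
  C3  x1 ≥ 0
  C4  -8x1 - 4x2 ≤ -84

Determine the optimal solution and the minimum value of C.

Feasible corners and C = -11x1 + 10x2:
  (0, 46) → C = 460
  (25/3, 13/3) → C = -145/3
  (0, 21) → C = 210

At the optimal vertex, 10x1 + 2x2 = 92 and -8x1 - 4x2 = -84.
Solving simultaneously gives x1 = 25/3, x2 = 13/3.

x1 = 25/3, x2 = 13/3, minimum C = -145/3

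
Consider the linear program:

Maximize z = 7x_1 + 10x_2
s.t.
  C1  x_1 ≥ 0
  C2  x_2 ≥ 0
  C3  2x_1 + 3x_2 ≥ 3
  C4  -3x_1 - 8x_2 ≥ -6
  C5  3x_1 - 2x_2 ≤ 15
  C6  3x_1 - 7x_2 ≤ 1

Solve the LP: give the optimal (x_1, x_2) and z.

x_1 = 10/9, x_2 = 1/3, maximum z = 100/9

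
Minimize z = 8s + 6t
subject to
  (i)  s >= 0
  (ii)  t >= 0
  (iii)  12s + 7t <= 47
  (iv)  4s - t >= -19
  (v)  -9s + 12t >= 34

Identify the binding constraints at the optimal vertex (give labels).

(i) and (v)

Extreme points and z = 8s + 6t:
  (0, 47/7) → z = 282/7
  (0, 17/6) → z = 17
  (326/207, 277/69) → z = 7594/207

The minimum is at (0, 17/6). Substituting into each constraint, equality holds for (i) and (v); the remaining constraints have slack.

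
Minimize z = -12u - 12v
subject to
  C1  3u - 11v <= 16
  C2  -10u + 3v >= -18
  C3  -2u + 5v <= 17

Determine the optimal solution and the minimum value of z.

u = 141/44, v = 103/22, minimum z = -1041/11

Feasible corners and z = -12u - 12v:
  (150/101, -106/101) → z = -528/101
  (-267/7, -83/7) → z = 600
  (141/44, 103/22) → z = -1041/11

The binding constraints are -10u + 3v = -18 and -2u + 5v = 17.
Solving simultaneously gives u = 141/44, v = 103/22.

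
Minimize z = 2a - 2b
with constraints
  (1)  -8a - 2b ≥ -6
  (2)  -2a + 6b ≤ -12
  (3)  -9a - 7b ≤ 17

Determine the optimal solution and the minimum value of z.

Feasible corners and z = 2a - 2b:
  (15/13, -21/13) → z = 72/13
  (2, -5) → z = 14
  (-9/34, -71/34) → z = 62/17

a = -9/34, b = -71/34, minimum z = 62/17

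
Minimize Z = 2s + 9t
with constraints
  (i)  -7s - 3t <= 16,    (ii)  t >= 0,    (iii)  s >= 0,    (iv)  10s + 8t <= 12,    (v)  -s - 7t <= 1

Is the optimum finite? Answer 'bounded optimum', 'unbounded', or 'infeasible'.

bounded optimum

Extreme points and Z = 2s + 9t:
  (0, 0) → Z = 0
  (6/5, 0) → Z = 12/5
  (0, 3/2) → Z = 27/2
The feasible region has finitely many vertices and no improving ray; the minimum is 0 at (0, 0).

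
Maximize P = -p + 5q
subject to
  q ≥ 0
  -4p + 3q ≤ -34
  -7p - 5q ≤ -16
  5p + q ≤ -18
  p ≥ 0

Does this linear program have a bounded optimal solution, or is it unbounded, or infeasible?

infeasible

The boundaries q = 0 and -4p + 3q = -34 meet at (17/2, 0), but that point violates 5p + q ≤ -18. Every candidate vertex is excluded by some other constraint, so the feasible region is empty.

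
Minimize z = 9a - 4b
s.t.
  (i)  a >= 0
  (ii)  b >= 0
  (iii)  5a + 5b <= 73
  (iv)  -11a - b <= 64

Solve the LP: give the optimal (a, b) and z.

Vertices and z = 9a - 4b:
  (0, 0) → z = 0
  (0, 73/5) → z = -292/5
  (73/5, 0) → z = 657/5

The optimum lies where a = 0 and 5a + 5b = 73.
Solving simultaneously gives a = 0, b = 73/5.

a = 0, b = 73/5, minimum z = -292/5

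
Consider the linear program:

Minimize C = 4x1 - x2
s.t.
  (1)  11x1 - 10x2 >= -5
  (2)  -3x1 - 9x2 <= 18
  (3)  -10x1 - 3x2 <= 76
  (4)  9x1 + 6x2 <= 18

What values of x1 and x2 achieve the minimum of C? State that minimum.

Feasible corners and C = 4x1 - x2:
  (-75/43, -61/43) → C = -239/43
  (25/26, 81/52) → C = 119/52
  (30/7, -24/7) → C = 144/7

The binding constraints are 11x1 - 10x2 = -5 and -3x1 - 9x2 = 18.
Solving simultaneously gives x1 = -75/43, x2 = -61/43.

x1 = -75/43, x2 = -61/43, minimum C = -239/43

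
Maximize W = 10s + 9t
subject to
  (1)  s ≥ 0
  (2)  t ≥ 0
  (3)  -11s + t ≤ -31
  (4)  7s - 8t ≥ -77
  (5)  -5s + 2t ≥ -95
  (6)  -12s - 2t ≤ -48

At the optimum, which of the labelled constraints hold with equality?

(4) and (5)

Extreme points and W = 10s + 9t:
  (19, 0) → W = 190
  (4, 0) → W = 40
  (325/81, 1064/81) → W = 12826/81
  (55/17, 78/17) → W = 1252/17
  (457/13, 525/13) → W = 715

The maximum is at (457/13, 525/13). Substituting into each constraint, equality holds for (4) and (5); the remaining constraints have slack.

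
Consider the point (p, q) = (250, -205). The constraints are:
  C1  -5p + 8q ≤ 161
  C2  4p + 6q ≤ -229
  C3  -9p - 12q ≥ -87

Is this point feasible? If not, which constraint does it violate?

feasible

C1: -2890 ≤ 161 ✓
C2: -230 ≤ -229 ✓
C3: 210 ≥ -87 ✓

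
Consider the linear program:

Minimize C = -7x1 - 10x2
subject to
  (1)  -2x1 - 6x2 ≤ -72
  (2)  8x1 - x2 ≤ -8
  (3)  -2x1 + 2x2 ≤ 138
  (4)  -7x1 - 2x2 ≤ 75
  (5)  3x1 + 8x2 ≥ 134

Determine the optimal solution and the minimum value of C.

Feasible corners and C = -7x1 - 10x2:
  (61/7, 544/7) → C = -5867/7
  (70/67, 1096/67) → C = -11450/67
  (-71/3, 136/3) → C = -863/3
  (-434/25, 1163/50) → C = -2777/25

The binding constraints are 8x1 - x2 = -8 and -2x1 + 2x2 = 138.
Solving simultaneously gives x1 = 61/7, x2 = 544/7.

x1 = 61/7, x2 = 544/7, minimum C = -5867/7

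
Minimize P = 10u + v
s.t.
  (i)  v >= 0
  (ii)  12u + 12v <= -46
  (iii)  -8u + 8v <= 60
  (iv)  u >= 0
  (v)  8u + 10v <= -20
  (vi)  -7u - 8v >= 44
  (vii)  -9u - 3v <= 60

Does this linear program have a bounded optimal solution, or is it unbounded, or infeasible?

infeasible

The boundaries v = 0 and -7u - 8v = 44 meet at (-44/7, 0), but that point violates u ≥ 0. Every candidate vertex is excluded by some other constraint, so the feasible region is empty.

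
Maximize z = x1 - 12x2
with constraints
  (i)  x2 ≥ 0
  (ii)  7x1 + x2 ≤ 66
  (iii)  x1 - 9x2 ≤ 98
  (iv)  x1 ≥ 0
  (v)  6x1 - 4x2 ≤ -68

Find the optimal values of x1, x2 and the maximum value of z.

x1 = 0, x2 = 17, maximum z = -204

Extreme points and z = x1 - 12x2:
  (0, 66) → z = -792
  (98/17, 436/17) → z = -302
  (0, 17) → z = -204

The binding constraints are x1 = 0 and 6x1 - 4x2 = -68.
Solving simultaneously gives x1 = 0, x2 = 17.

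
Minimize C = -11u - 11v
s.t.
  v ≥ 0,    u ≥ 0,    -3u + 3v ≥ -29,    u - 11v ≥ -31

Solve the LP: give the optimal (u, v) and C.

Feasible corners and C = -11u - 11v:
  (0, 0) → C = 0
  (29/3, 0) → C = -319/3
  (0, 31/11) → C = -31
  (206/15, 61/15) → C = -979/5

At the optimal vertex, -3u + 3v = -29 and u - 11v = -31.
Solving simultaneously gives u = 206/15, v = 61/15.

u = 206/15, v = 61/15, minimum C = -979/5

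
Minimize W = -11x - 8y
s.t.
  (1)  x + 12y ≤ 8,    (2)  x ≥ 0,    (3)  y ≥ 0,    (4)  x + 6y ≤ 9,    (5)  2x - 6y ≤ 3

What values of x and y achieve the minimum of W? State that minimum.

x = 14/5, y = 13/30, minimum W = -514/15

Feasible corners and W = -11x - 8y:
  (0, 2/3) → W = -16/3
  (14/5, 13/30) → W = -514/15
  (0, 0) → W = 0
  (3/2, 0) → W = -33/2

The optimum lies where x + 12y = 8 and 2x - 6y = 3.
Solving simultaneously gives x = 14/5, y = 13/30.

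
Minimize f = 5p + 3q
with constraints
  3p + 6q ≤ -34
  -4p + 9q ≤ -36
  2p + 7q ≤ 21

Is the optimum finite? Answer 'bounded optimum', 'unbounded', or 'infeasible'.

From the feasible point (-30/17, -244/51), moving in the direction (-9, -4) keeps every constraint satisfied while f decreases without bound.

unbounded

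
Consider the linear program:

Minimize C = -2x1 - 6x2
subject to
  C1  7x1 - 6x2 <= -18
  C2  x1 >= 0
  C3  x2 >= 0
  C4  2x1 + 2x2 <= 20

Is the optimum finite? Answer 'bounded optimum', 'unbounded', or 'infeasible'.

bounded optimum

Vertices and C = -2x1 - 6x2:
  (0, 3) → C = -18
  (42/13, 88/13) → C = -612/13
  (0, 10) → C = -60
The feasible region has finitely many vertices and no improving ray; the minimum is -60 at (0, 10).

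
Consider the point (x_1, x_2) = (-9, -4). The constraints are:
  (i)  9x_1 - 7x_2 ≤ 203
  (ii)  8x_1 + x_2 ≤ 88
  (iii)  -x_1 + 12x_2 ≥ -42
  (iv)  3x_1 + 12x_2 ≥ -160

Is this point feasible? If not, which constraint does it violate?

feasible

(i): -53 ≤ 203 ✓
(ii): -76 ≤ 88 ✓
(iii): -39 ≥ -42 ✓
(iv): -75 ≥ -160 ✓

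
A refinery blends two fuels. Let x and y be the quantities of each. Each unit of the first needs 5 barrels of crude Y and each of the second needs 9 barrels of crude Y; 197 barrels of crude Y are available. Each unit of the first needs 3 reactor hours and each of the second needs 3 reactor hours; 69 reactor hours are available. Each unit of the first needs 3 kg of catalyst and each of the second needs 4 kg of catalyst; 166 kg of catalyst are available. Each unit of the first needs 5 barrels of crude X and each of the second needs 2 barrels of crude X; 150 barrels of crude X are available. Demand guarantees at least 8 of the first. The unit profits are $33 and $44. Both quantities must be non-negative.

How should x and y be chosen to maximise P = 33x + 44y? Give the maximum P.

At the optimal vertex, 3x + 3y = 69 and x = 8.
Solving simultaneously gives x = 8, y = 15.

x = 8, y = 15, maximum P = 924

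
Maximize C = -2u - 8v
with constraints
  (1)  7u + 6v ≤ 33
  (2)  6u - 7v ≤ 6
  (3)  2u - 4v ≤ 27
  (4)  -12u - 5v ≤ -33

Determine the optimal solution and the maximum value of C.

u = 87/38, v = 21/19, maximum C = -255/19

Corner points and C = -2u - 8v:
  (267/85, 156/85) → C = -1782/85
  (33/37, 165/37) → C = -1386/37
  (87/38, 21/19) → C = -255/19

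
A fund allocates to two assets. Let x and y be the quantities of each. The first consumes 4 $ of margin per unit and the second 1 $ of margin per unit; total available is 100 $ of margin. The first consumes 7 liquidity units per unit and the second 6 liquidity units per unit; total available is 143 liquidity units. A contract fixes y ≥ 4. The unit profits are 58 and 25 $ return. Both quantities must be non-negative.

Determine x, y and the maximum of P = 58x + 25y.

Corner points and P = 58x + 25y:
  (0, 143/6) → P = 3575/6
  (0, 4) → P = 100
  (17, 4) → P = 1086

At the optimal vertex, 7x + 6y = 143 and y = 4.
Solving simultaneously gives x = 17, y = 4.

x = 17, y = 4, maximum P = 1086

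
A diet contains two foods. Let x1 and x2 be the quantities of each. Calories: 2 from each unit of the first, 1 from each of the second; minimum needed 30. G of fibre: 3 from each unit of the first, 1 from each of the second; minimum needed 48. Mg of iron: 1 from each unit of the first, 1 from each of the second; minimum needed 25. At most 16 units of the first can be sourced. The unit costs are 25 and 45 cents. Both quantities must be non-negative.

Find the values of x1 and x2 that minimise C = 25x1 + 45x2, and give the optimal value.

Vertices and C = 25x1 + 45x2:
  (0, 48) → C = 2160
  (23/2, 27/2) → C = 895
  (16, 9) → C = 805
The feasible region is unbounded (it extends along (0, 1)), but C strictly increases along every unbounded feasible direction, so there is no improving ray and the minimum is attained at a vertex.

x1 = 16, x2 = 9, minimum C = 805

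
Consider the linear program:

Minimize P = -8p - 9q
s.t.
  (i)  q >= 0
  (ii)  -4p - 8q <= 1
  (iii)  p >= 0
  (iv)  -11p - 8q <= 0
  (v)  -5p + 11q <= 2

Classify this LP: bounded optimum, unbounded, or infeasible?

unbounded

From the feasible point (0, 0), moving in the direction (1, 0) keeps every constraint satisfied while P decreases without bound.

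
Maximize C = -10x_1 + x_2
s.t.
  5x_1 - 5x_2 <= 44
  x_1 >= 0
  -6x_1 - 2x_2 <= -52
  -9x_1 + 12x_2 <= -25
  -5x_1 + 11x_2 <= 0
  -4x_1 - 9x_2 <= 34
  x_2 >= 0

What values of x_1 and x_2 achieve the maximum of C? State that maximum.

x_1 = 143/19, x_2 = 65/19, maximum C = -1365/19

Vertices and C = -10x_1 + x_2:
  (242/15, 22/3) → C = -154
  (44/5, 0) → C = -88
  (143/19, 65/19) → C = -1365/19
  (26/3, 0) → C = -260/3

The binding constraints are -6x_1 - 2x_2 = -52 and -5x_1 + 11x_2 = 0.
Solving simultaneously gives x_1 = 143/19, x_2 = 65/19.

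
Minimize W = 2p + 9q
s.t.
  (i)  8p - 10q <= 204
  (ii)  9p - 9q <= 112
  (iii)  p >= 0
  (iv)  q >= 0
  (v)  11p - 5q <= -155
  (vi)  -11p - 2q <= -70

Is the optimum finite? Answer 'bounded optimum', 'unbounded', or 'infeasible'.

bounded optimum

Extreme points and W = 2p + 9q:
  (0, 35) → W = 315
  (40/77, 225/7) → W = 22355/77
The feasible region has finitely many vertices and no improving ray; the minimum is 22355/77 at (40/77, 225/7).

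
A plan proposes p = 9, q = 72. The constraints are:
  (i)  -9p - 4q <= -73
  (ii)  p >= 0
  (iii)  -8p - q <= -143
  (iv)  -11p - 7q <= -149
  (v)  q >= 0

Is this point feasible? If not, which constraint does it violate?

(i): -369 ≤ -73 ✓
(ii): 9 ≥ 0 ✓
(iii): -144 ≤ -143 ✓
(iv): -603 ≤ -149 ✓
(v): 72 ≥ 0 ✓

feasible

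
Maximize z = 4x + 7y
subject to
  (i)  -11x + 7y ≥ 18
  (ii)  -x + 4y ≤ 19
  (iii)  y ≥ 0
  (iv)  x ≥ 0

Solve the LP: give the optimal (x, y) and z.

x = 61/37, y = 191/37, maximum z = 1581/37

Extreme points and z = 4x + 7y:
  (61/37, 191/37) → z = 1581/37
  (0, 18/7) → z = 18
  (0, 19/4) → z = 133/4

The binding constraints are -11x + 7y = 18 and -x + 4y = 19.
Solving simultaneously gives x = 61/37, y = 191/37.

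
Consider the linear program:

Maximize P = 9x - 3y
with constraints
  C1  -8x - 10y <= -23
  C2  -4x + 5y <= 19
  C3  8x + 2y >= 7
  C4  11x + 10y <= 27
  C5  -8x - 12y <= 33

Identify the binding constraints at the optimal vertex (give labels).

Vertices and P = 9x - 3y:
  (3/8, 2) → P = -21/8
  (4/3, 37/30) → P = 83/10
  (8/29, 139/58) → P = -273/58

The maximum is at (4/3, 37/30). Substituting into each constraint, equality holds for C1 and C4; the remaining constraints have slack.

C1 and C4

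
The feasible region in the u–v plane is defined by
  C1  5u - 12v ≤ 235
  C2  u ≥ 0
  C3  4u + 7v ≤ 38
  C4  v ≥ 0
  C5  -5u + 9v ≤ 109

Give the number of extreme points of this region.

The feasible vertices (each the meet of two boundaries and inside every other half-plane) are:
  (0, 38/7)
  (0, 0)
  (19/2, 0)

3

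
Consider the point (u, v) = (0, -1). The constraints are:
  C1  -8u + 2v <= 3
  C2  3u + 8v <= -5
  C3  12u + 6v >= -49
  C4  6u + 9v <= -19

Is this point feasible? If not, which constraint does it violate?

Constraint C4: 6u + 9v = -9, which is not ≤ -19. All other constraints are satisfied.

not feasible — violates C4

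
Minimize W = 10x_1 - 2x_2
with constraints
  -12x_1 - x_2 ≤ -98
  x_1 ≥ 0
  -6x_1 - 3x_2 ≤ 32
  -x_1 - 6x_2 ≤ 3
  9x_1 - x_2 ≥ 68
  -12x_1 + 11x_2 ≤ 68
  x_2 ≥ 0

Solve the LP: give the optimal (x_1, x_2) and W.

The feasible region is unbounded (it extends along (11, 12), (1, 0)), but W strictly increases along every unbounded feasible direction, so there is no improving ray and the minimum is attained at a vertex.

x_1 = 272/29, x_2 = 476/29, minimum W = 1768/29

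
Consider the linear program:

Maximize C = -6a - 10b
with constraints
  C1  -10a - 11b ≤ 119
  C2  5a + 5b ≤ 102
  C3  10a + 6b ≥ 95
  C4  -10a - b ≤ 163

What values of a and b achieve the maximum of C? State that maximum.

Corner points and C = -6a - 10b:
  (1717/5, -323) → C = 5848/5
  (1759/50, -214/5) → C = 5423/25
  (-137/20, 109/4) → C = -1157/5

The binding constraints are -10a - 11b = 119 and 5a + 5b = 102.
Solving simultaneously gives a = 1717/5, b = -323.

a = 1717/5, b = -323, maximum C = 5848/5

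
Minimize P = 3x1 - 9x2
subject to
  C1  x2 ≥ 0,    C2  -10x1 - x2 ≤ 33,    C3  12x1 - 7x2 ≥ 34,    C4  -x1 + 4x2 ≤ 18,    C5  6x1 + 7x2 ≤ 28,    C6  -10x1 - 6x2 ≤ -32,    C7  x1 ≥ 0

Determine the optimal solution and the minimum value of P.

x1 = 31/9, x2 = 22/21, minimum P = 19/21

Feasible corners and P = 3x1 - 9x2:
  (14/3, 0) → P = 14
  (16/5, 0) → P = 48/5
  (31/9, 22/21) → P = 19/21
  (214/71, 22/71) → P = 444/71

At the optimal vertex, 12x1 - 7x2 = 34 and 6x1 + 7x2 = 28.
Solving simultaneously gives x1 = 31/9, x2 = 22/21.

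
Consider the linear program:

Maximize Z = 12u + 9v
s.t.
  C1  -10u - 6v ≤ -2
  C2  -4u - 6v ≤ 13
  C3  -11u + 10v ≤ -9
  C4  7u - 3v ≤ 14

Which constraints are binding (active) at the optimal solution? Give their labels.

Vertices and Z = 12u + 9v:
  (37/83, -34/83) → Z = 138/83
  (5/4, -7/4) → Z = -3/4
  (113/37, 91/37) → Z = 2175/37

The maximum is at (113/37, 91/37). Substituting into each constraint, equality holds for C3 and C4; the remaining constraints have slack.

C3 and C4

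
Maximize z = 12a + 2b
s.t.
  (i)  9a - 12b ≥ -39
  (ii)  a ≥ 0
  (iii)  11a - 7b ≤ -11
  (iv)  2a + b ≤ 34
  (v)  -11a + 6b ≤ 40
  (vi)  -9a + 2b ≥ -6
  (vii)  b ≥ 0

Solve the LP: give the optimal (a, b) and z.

a = 5/3, b = 9/2, maximum z = 29

Vertices and z = 12a + 2b:
  (0, 13/4) → z = 13/2
  (5/3, 9/2) → z = 29
  (0, 11/7) → z = 22/7
  (64/41, 165/41) → z = 1098/41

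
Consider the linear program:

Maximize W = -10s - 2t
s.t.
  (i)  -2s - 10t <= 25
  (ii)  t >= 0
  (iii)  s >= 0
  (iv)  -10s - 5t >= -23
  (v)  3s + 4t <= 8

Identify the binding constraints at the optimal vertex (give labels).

Corner points and W = -10s - 2t:
  (0, 0) → W = 0
  (23/10, 0) → W = -23
  (0, 2) → W = -4
  (52/25, 11/25) → W = -542/25

The maximum is at (0, 0). Substituting into each constraint, equality holds for (ii) and (iii); the remaining constraints have slack.

(ii) and (iii)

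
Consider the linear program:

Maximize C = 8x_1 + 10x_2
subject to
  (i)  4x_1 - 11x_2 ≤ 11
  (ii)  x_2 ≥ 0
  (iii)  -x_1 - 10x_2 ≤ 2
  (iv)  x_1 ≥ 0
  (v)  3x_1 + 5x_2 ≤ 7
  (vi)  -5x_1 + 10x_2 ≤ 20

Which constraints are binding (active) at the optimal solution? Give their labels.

(ii) and (v)

Vertices and C = 8x_1 + 10x_2:
  (0, 0) → C = 0
  (7/3, 0) → C = 56/3
  (0, 7/5) → C = 14

The maximum is at (7/3, 0). Substituting into each constraint, equality holds for (ii) and (v); the remaining constraints have slack.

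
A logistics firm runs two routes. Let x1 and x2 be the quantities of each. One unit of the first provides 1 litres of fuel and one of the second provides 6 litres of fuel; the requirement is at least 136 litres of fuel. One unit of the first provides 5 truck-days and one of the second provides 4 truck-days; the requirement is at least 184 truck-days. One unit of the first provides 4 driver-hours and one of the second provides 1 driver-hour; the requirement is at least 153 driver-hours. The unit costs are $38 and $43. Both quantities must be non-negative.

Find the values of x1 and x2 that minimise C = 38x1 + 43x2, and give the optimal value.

The feasible region is unbounded (it extends along (0, 1), (1, 0)), but C strictly increases along every unbounded feasible direction, so there is no improving ray and the minimum is attained at a vertex.

At the optimal vertex, x1 + 6x2 = 136 and 4x1 + x2 = 153.
Solving simultaneously gives x1 = 34, x2 = 17.

x1 = 34, x2 = 17, minimum C = 2023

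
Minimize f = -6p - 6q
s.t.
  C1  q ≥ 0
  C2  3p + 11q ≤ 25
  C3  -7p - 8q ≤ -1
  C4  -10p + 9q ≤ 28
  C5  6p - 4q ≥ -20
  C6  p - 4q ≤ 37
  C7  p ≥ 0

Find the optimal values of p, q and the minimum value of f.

p = 25/3, q = 0, minimum f = -50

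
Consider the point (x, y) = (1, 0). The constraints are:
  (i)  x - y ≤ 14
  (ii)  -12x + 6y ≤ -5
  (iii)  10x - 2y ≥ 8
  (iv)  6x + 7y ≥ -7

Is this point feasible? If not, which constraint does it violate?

(i): 1 ≤ 14 ✓
(ii): -12 ≤ -5 ✓
(iii): 10 ≥ 8 ✓
(iv): 6 ≥ -7 ✓

feasible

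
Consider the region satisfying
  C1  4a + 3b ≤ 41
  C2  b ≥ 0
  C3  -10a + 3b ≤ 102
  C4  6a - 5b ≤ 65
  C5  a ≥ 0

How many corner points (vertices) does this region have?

3

Pairwise boundary intersections that survive every other constraint:
  (41/4, 0)
  (0, 41/3)
  (0, 0)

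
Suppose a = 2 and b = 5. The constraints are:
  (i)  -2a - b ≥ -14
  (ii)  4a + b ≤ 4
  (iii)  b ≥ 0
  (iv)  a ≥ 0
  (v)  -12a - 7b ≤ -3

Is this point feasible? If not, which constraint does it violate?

Constraint (ii): 4a + b = 13, which is not ≤ 4. All other constraints are satisfied.

not feasible — violates (ii)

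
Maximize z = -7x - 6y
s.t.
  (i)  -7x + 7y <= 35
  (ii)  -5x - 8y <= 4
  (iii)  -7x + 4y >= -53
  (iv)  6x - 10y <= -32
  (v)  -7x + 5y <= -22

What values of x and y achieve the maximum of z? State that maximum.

x = 19/2, y = 89/10, maximum z = -1199/10

Vertices and z = -7x - 6y:
  (73/3, 88/3) → z = -1039/3
  (47/2, 57/2) → z = -671/2
  (329/23, 271/23) → z = -3929/23
  (19/2, 89/10) → z = -1199/10

The binding constraints are 6x - 10y = -32 and -7x + 5y = -22.
Solving simultaneously gives x = 19/2, y = 89/10.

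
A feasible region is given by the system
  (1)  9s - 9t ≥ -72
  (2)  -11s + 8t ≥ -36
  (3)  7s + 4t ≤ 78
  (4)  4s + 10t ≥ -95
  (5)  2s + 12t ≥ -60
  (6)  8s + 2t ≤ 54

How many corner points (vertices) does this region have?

4

Of the 15 pairwise boundary intersections, those satisfying every inequality are:
  (-78/7, -22/7)
  (19/5, 59/5)
  (-12/37, -183/37)
  (252/43, 153/43)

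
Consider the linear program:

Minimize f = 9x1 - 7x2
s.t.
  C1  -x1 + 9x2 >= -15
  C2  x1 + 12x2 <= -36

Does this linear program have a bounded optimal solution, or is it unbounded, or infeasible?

From the feasible point (-48/7, -17/7), moving in the direction (-9, -1) keeps every constraint satisfied while f decreases without bound.

unbounded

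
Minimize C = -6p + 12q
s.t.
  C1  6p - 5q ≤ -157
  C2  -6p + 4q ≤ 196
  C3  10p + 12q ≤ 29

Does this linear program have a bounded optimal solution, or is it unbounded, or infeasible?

bounded optimum

Vertices and C = -6p + 12q:
  (-176/3, -39) → C = -116
  (-1739/122, 872/61) → C = 15681/61
  (-559/28, 1067/56) → C = 2439/7
The feasible region has finitely many vertices and no improving ray; the minimum is -116 at (-176/3, -39).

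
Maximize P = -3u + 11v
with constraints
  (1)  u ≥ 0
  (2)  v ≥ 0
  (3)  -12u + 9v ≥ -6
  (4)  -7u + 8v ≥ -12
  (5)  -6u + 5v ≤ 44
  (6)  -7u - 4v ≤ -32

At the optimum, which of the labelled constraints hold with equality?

Corner points and P = -3u + 11v:
  (0, 44/5) → P = 484/5
  (0, 8) → P = 88
  (71, 94) → P = 821
  (104/37, 114/37) → P = 942/37

The maximum is at (71, 94). Substituting into each constraint, equality holds for (3) and (5); the remaining constraints have slack.

(3) and (5)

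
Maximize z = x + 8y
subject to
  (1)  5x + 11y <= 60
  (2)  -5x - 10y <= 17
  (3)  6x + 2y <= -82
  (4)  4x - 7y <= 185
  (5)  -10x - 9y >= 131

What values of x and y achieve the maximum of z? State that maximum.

x = -787/5, y = 77, maximum z = 2293/5

Vertices and z = x + 8y:
  (-787/5, 77) → z = 2293/5
  (-1981/65, 251/13) → z = 8059/65
  (-1157/55, 97/11) → z = 2723/55

At the optimal vertex, 5x + 11y = 60 and -5x - 10y = 17.
Solving simultaneously gives x = -787/5, y = 77.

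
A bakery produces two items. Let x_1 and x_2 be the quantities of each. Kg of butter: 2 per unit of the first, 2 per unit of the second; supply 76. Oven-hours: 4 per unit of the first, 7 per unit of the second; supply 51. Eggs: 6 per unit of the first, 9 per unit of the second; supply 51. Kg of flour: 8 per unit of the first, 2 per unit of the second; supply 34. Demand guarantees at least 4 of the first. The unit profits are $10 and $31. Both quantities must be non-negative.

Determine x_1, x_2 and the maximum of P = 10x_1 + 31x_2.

Corner points and P = 10x_1 + 31x_2:
  (17/4, 0) → P = 85/2
  (4, 0) → P = 40
  (4, 1) → P = 71

The binding constraints are 8x_1 + 2x_2 = 34 and x_1 = 4.
Solving simultaneously gives x_1 = 4, x_2 = 1.

x_1 = 4, x_2 = 1, maximum P = 71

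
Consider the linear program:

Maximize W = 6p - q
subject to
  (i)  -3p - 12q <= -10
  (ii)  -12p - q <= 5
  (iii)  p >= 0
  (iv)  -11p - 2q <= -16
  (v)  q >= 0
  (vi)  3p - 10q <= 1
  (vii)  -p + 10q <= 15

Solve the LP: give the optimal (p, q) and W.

p = 8, q = 23/10, maximum W = 457/10

Feasible corners and W = 6p - q:
  (86/63, 31/63) → W = 485/63
  (56/33, 9/22) → W = 215/22
  (65/56, 181/112) → W = 599/112
  (8, 23/10) → W = 457/10

The binding constraints are 3p - 10q = 1 and -p + 10q = 15.
Solving simultaneously gives p = 8, q = 23/10.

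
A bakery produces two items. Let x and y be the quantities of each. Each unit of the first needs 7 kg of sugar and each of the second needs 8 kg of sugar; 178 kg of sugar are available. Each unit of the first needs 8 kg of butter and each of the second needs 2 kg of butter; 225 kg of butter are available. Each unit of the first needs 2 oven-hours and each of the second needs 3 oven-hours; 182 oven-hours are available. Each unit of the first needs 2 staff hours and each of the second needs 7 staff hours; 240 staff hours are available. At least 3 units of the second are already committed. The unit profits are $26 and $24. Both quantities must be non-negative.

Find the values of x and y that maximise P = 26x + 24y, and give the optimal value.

Vertices and P = 26x + 24y:
  (0, 89/4) → P = 534
  (0, 3) → P = 72
  (22, 3) → P = 644

x = 22, y = 3, maximum P = 644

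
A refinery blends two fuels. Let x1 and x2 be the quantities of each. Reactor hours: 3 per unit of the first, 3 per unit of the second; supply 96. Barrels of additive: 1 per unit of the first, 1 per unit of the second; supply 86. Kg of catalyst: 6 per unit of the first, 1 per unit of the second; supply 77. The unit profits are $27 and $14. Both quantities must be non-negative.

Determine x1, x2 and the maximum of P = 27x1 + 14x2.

Corner points and P = 27x1 + 14x2:
  (0, 0) → P = 0
  (0, 32) → P = 448
  (77/6, 0) → P = 693/2
  (9, 23) → P = 565

x1 = 9, x2 = 23, maximum P = 565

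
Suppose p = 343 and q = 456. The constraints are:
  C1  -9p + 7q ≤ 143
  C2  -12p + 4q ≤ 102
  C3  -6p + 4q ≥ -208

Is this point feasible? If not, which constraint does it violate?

not feasible — violates C3

Constraint C3: -6p + 4q = -234, which is not ≥ -208. All other constraints are satisfied.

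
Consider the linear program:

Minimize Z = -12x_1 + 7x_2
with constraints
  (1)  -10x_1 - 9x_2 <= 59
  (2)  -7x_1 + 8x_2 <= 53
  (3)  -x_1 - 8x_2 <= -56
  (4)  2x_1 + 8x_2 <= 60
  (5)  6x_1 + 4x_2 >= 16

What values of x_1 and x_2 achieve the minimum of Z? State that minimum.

Extreme points and Z = -12x_1 + 7x_2:
  (3/8, 445/64) → Z = 2827/64
  (7/9, 263/36) → Z = 1505/36
  (4, 13/2) → Z = -5/2

The optimum lies where -x_1 - 8x_2 = -56 and 2x_1 + 8x_2 = 60.
Solving simultaneously gives x_1 = 4, x_2 = 13/2.

x_1 = 4, x_2 = 13/2, minimum Z = -5/2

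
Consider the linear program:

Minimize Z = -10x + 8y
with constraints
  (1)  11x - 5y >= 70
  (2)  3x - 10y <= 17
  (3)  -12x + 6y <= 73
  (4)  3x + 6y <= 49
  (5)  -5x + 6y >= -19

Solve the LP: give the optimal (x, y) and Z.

Feasible corners and Z = -10x + 8y:
  (665/81, 329/81) → Z = -4018/81
  (325/41, 141/41) → Z = -2122/41
  (17/2, 47/12) → Z = -161/3

The binding constraints are 3x + 6y = 49 and -5x + 6y = -19.
Solving simultaneously gives x = 17/2, y = 47/12.

x = 17/2, y = 47/12, minimum Z = -161/3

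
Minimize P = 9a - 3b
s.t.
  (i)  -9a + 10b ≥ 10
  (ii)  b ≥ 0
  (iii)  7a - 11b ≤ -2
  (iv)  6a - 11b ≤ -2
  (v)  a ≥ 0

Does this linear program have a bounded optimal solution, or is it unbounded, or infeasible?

unbounded

From the feasible point (0, 1), moving in the direction (0, 1) keeps every constraint satisfied while P decreases without bound.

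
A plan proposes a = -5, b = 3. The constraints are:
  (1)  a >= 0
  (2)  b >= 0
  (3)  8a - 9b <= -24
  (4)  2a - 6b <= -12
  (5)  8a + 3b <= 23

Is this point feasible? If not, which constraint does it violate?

not feasible — violates (1)

Constraint (1): a = -5, which is not ≥ 0. All other constraints are satisfied.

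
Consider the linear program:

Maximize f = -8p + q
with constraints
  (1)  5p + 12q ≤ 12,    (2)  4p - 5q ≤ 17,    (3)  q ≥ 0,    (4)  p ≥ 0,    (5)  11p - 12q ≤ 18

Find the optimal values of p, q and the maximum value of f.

Feasible corners and f = -8p + q:
  (0, 1) → f = 1
  (15/8, 7/32) → f = -473/32
  (0, 0) → f = 0
  (18/11, 0) → f = -144/11

The binding constraints are 5p + 12q = 12 and p = 0.
Solving simultaneously gives p = 0, q = 1.

p = 0, q = 1, maximum f = 1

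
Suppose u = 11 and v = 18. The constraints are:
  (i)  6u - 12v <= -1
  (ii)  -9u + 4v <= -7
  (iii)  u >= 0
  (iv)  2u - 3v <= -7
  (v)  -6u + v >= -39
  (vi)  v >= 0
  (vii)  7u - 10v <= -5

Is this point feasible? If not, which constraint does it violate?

not feasible — violates (v)

Constraint (v): -6u + v = -48, which is not ≥ -39. All other constraints are satisfied.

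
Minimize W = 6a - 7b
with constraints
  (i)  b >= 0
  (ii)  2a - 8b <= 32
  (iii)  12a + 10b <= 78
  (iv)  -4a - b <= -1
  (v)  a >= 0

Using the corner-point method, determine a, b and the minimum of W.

Feasible corners and W = 6a - 7b:
  (13/2, 0) → W = 39
  (1/4, 0) → W = 3/2
  (0, 39/5) → W = -273/5
  (0, 1) → W = -7

a = 0, b = 39/5, minimum W = -273/5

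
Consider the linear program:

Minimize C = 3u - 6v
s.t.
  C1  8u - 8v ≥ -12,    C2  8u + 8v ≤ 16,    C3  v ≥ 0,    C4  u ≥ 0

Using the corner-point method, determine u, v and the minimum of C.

Corner points and C = 3u - 6v:
  (1/4, 7/4) → C = -39/4
  (0, 3/2) → C = -9
  (2, 0) → C = 6
  (0, 0) → C = 0

u = 1/4, v = 7/4, minimum C = -39/4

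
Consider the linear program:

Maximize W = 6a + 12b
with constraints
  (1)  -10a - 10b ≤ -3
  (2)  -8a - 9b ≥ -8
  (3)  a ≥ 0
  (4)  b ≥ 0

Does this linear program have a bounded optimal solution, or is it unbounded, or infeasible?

Vertices and W = 6a + 12b:
  (0, 3/10) → W = 18/5
  (3/10, 0) → W = 9/5
  (0, 8/9) → W = 32/3
  (1, 0) → W = 6
The feasible region has finitely many vertices and no improving ray; the maximum is 32/3 at (0, 8/9).

bounded optimum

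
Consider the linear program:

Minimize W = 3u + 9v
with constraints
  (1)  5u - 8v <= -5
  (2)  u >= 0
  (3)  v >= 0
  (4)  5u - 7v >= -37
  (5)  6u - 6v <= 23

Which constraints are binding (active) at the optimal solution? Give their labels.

(1) and (2)

Corner points and W = 3u + 9v:
  (0, 5/8) → W = 45/8
  (107/9, 145/18) → W = 649/6
  (0, 37/7) → W = 333/7
  (383/12, 337/12) → W = 697/2

The minimum is at (0, 5/8). Substituting into each constraint, equality holds for (1) and (2); the remaining constraints have slack.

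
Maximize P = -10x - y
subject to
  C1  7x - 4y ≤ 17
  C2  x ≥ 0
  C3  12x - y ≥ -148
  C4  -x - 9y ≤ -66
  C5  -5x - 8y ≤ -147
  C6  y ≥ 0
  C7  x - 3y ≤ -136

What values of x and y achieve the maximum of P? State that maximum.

The feasible region is unbounded (it extends along (1, 12), (4, 7)), but P strictly decreases along every unbounded feasible direction, so there is no improving ray and the maximum is attained at a vertex.

The optimum lies where x = 0 and x - 3y = -136.
Solving simultaneously gives x = 0, y = 136/3.

x = 0, y = 136/3, maximum P = -136/3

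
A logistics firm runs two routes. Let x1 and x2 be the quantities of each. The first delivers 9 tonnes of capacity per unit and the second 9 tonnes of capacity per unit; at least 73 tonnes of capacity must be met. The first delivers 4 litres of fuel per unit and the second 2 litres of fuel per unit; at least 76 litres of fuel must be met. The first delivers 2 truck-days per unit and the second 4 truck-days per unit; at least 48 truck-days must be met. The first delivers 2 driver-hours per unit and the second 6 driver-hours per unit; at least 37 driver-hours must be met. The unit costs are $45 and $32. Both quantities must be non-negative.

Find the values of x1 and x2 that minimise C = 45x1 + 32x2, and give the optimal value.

Extreme points and C = 45x1 + 32x2:
  (0, 38) → C = 1216
  (24, 0) → C = 1080
  (52/3, 10/3) → C = 2660/3
The feasible region is unbounded (it extends along (0, 1), (1, 0)), but C strictly increases along every unbounded feasible direction, so there is no improving ray and the minimum is attained at a vertex.

x1 = 52/3, x2 = 10/3, minimum C = 2660/3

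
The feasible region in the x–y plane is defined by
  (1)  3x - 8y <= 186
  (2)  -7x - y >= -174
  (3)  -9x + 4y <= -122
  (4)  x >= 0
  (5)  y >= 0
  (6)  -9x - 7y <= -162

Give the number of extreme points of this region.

The feasible vertices (each the meet of two boundaries and inside every other half-plane) are:
  (818/37, 712/37)
  (174/7, 0)
  (1502/99, 40/11)
  (18, 0)

4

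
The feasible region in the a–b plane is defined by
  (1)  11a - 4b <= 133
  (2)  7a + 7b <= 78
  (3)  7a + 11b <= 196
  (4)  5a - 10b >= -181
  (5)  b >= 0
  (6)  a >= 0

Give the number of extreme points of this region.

3

Of the 15 pairwise boundary intersections, those satisfying every inequality are:
  (78/7, 0)
  (0, 78/7)
  (0, 0)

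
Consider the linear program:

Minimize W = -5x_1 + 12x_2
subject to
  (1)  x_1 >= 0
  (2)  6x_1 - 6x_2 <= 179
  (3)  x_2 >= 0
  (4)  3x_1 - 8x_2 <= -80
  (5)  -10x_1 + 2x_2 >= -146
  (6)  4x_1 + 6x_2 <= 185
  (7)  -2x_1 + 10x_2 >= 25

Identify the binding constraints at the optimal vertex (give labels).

Corner points and W = -5x_1 + 12x_2:
  (0, 10) → W = 120
  (0, 185/6) → W = 370
  (664/37, 619/37) → W = 4108/37
  (623/34, 633/34) → W = 4481/34

The minimum is at (664/37, 619/37). Substituting into each constraint, equality holds for (4) and (5); the remaining constraints have slack.

(4) and (5)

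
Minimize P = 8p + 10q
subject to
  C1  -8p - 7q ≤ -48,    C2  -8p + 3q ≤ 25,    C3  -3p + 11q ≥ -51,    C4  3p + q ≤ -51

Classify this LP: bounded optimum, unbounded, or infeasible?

The boundaries -8p - 7q = -48 and -8p + 3q = 25 meet at (-31/80, 73/10), but that point violates 3p + q ≤ -51. Every candidate vertex is excluded by some other constraint, so the feasible region is empty.

infeasible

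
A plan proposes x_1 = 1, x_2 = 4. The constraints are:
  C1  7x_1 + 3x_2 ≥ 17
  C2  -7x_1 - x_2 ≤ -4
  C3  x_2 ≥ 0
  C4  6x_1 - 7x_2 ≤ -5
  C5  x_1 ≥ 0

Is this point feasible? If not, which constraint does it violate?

feasible

C1: 19 ≥ 17 ✓
C2: -11 ≤ -4 ✓
C3: 4 ≥ 0 ✓
C4: -22 ≤ -5 ✓
C5: 1 ≥ 0 ✓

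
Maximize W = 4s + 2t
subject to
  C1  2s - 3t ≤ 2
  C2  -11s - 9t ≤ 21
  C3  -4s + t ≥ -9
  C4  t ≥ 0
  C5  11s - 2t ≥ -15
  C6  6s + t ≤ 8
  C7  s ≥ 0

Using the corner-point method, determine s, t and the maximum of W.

Feasible corners and W = 4s + 2t:
  (1, 0) → W = 4
  (13/10, 1/5) → W = 28/5
  (0, 0) → W = 0
  (1/23, 178/23) → W = 360/23
  (0, 15/2) → W = 15

s = 1/23, t = 178/23, maximum W = 360/23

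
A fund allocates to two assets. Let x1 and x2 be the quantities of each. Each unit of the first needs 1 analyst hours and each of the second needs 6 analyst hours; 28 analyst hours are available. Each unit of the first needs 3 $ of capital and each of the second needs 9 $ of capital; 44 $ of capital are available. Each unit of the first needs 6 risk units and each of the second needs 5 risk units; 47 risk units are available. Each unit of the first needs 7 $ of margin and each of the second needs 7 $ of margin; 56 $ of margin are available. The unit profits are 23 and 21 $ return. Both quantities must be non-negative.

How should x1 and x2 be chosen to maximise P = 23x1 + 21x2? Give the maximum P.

Corner points and P = 23x1 + 21x2:
  (0, 0) → P = 0
  (0, 14/3) → P = 98
  (47/6, 0) → P = 1081/6
  (4/3, 40/9) → P = 124
  (14/3, 10/3) → P = 532/3
  (7, 1) → P = 182

The optimum lies where 6x1 + 5x2 = 47 and 7x1 + 7x2 = 56.
Solving simultaneously gives x1 = 7, x2 = 1.

x1 = 7, x2 = 1, maximum P = 182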